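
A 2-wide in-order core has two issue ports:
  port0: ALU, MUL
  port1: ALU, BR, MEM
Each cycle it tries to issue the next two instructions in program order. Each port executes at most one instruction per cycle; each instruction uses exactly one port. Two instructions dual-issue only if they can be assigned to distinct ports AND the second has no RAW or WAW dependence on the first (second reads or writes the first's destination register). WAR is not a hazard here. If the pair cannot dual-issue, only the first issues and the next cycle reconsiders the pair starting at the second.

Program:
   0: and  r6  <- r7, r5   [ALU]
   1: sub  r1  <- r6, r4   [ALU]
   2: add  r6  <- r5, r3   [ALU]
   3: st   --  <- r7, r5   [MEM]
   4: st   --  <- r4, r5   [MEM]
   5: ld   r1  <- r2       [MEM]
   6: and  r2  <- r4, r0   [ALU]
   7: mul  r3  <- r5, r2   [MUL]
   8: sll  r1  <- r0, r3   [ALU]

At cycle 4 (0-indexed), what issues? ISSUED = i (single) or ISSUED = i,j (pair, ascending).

ISSUED = 5,6

c0: i0 and  RAW r6
c1: i1&i2 sub+add  pair
c2: i3 st  no-port MEM/MEM
c3: i4 st  no-port MEM/MEM
c4: i5&i6 ld+and  pair
c5: i7 mul  RAW r3
c6: i8 sll  tail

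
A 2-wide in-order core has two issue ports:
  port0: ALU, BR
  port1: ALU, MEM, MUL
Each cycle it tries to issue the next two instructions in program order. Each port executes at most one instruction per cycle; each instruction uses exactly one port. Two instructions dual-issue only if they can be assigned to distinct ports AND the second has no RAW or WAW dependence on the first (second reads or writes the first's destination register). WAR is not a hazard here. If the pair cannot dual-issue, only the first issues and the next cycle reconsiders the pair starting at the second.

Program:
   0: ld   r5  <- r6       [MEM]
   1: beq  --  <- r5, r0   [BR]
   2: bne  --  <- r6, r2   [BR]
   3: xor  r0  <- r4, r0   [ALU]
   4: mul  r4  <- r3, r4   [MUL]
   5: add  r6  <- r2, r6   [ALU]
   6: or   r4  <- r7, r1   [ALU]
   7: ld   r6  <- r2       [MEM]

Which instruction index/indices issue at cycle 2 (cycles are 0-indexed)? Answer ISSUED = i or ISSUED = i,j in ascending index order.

ISSUED = 2,3

c0: i0 ld.MEM  RAW r5
c1: i1 beq.BR  no-port BR/BR
c2: i2,i3 bne.BR+xor.ALU  dual
c3: i4,i5 mul.MUL+add.ALU  dual
c4: i6,i7 or.ALU+ld.MEM  dual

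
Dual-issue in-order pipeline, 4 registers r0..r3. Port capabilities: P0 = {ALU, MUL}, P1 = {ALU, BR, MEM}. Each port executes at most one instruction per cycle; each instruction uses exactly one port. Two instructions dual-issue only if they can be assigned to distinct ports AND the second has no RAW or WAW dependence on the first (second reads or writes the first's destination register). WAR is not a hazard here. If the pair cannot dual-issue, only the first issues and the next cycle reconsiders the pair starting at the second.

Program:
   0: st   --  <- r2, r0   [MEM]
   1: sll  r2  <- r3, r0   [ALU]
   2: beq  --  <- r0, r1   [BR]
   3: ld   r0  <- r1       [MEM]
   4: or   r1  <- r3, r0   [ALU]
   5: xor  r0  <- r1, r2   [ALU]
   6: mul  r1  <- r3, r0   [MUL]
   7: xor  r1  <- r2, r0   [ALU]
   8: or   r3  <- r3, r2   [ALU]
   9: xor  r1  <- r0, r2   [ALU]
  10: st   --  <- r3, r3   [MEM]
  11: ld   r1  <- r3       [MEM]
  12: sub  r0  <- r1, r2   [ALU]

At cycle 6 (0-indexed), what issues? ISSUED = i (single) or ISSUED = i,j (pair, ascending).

#0 head=0: st.MEM;sll.ALU i0/i1 2-wide
#1 head=2: beq.BR i2 no-port BR/MEM
#2 head=3: ld.MEM i3 RAW r0
#3 head=4: or.ALU i4 RAW r1
#4 head=5: xor.ALU i5 RAW r0
#5 head=6: mul.MUL i6 WAW r1
#6 head=7: xor.ALU;or.ALU i7/i8 2-wide
#7 head=9: xor.ALU;st.MEM i9/i10 2-wide
#8 head=11: ld.MEM i11 RAW r1
#9 head=12: sub.ALU i12 tail

ISSUED = 7,8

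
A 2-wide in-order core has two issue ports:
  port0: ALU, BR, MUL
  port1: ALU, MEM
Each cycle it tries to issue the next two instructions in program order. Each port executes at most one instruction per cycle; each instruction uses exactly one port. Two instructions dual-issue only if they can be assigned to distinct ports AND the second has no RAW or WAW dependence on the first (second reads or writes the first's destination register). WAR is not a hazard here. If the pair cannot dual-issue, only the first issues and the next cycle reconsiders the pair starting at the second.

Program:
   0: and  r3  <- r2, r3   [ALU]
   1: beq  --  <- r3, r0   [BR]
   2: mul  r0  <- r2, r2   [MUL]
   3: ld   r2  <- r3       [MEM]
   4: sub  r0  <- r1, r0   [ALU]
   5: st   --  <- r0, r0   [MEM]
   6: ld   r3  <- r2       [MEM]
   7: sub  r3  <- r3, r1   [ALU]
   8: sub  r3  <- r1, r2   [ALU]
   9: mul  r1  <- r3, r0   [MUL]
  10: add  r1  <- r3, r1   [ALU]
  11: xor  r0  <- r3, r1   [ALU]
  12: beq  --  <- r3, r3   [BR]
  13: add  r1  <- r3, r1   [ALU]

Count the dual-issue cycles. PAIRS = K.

PAIRS = 2

c0: i0 and  RAW r3
c1: i1 beq  no-port BR/MUL
c2: i2,i3 mul/ld  pair
c3: i4 sub  RAW r0
c4: i5 st  no-port MEM/MEM
c5: i6 ld  RAW+WAW r3
c6: i7 sub  WAW r3
c7: i8 sub  RAW r3
c8: i9 mul  RAW+WAW r1
c9: i10 add  RAW r1
c10: i11,i12 xor/beq  pair
c11: i13 add  tail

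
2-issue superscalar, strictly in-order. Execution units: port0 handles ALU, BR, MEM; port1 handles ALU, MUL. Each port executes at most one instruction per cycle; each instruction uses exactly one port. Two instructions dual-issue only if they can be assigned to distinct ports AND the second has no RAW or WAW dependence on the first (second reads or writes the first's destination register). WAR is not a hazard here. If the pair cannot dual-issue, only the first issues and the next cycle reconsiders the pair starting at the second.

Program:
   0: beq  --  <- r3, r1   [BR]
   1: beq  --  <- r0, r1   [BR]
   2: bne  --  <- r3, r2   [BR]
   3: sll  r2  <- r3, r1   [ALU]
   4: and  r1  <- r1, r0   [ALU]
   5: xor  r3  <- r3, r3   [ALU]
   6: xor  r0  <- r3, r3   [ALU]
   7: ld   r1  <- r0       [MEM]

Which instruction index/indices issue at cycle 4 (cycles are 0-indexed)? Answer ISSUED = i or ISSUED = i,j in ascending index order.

  cy0 -> i0 (beq.BR) no-port BR/BR
  cy1 -> i1 (beq.BR) no-port BR/BR
  cy2 -> i2&i3 (bne.BR+sll.ALU) dual
  cy3 -> i4&i5 (and.ALU+xor.ALU) dual
  cy4 -> i6 (xor.ALU) RAW r0
  cy5 -> i7 (ld.MEM) tail

ISSUED = 6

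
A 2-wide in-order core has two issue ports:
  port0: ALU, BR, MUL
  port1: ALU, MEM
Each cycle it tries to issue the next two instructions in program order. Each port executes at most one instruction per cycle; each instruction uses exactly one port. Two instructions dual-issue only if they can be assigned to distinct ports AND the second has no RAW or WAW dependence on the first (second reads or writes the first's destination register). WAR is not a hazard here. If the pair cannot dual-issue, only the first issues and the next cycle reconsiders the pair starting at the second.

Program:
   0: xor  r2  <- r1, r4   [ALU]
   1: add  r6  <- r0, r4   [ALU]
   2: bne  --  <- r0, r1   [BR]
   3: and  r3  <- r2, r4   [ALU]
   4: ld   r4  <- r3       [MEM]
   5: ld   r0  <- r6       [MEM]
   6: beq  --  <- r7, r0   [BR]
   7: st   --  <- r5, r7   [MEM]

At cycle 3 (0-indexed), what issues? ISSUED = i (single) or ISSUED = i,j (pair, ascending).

ISSUED = 5

#0 head=0: xor.ALU add.ALU i0/i1 dual
#1 head=2: bne.BR and.ALU i2/i3 dual
#2 head=4: ld.MEM i4 no-port MEM/MEM
#3 head=5: ld.MEM i5 RAW r0
#4 head=6: beq.BR st.MEM i6/i7 dual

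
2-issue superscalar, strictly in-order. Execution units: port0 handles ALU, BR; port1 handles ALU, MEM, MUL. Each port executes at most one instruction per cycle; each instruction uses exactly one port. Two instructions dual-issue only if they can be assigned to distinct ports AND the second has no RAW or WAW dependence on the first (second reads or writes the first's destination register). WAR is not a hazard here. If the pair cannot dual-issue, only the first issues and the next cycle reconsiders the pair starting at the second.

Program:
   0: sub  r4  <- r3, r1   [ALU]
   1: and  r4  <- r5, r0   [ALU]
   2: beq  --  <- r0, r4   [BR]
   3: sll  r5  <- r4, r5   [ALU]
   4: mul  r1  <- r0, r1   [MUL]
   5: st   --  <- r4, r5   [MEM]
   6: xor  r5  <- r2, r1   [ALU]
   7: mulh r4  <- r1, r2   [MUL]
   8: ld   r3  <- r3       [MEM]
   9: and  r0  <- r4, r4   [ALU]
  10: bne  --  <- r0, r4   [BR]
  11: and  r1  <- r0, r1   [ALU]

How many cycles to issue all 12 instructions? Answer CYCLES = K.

CYCLES = 8

0. sub @i0  | WAW r4
1. and @i1  | RAW r4
2. beq+sll @i2,i3  | pair
3. mul @i4  | no-port MUL/MEM
4. st+xor @i5,i6  | pair
5. mulh @i7  | no-port MUL/MEM
6. ld+and @i8,i9  | pair
7. bne+and @i10,i11  | pair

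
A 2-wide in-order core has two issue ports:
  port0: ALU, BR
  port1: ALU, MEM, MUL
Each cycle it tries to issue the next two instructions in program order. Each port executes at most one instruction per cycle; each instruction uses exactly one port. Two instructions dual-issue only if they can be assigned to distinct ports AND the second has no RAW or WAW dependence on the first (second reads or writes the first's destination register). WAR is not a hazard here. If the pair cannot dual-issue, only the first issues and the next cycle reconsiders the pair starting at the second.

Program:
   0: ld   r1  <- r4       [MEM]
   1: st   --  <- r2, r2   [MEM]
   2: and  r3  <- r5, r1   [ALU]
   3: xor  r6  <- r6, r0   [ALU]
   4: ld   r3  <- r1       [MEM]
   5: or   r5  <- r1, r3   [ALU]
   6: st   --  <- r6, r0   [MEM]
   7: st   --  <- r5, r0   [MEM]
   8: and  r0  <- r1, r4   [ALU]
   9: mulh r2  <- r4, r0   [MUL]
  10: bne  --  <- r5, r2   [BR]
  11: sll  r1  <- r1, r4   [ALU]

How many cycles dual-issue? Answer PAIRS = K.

c0: i0 ld  no-port MEM/MEM
c1: i1&i2 st/and  dual
c2: i3&i4 xor/ld  dual
c3: i5&i6 or/st  dual
c4: i7&i8 st/and  dual
c5: i9 mulh  RAW r2
c6: i10&i11 bne/sll  dual

PAIRS = 5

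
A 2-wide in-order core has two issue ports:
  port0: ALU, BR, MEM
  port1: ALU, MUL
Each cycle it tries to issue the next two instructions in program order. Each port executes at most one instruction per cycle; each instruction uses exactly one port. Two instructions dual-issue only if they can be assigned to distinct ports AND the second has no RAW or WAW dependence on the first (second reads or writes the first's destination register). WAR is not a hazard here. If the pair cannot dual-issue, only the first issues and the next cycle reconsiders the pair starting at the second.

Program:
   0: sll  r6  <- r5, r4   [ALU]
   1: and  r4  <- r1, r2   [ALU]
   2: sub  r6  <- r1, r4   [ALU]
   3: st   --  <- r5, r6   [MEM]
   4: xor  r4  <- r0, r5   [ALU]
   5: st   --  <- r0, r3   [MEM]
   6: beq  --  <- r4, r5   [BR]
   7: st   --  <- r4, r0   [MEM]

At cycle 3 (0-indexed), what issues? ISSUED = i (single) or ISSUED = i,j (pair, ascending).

[0] i0+i1  sll+and  -- dual
[1] i2  sub  -- RAW r6
[2] i3+i4  st+xor  -- dual
[3] i5  st  -- no-port MEM/BR
[4] i6  beq  -- no-port BR/MEM
[5] i7  st  -- tail

ISSUED = 5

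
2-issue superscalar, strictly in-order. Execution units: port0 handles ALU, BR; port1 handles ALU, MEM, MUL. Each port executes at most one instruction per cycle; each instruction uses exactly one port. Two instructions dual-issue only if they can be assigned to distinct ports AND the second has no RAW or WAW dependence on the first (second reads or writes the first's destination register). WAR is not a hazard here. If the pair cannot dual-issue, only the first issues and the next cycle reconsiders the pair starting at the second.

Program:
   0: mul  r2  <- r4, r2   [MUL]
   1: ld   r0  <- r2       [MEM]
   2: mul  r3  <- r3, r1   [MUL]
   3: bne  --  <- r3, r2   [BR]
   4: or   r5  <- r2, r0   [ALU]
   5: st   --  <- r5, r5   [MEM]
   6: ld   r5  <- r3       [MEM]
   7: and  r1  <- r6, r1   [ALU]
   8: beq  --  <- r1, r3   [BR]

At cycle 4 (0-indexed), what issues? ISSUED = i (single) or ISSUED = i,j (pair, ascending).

ISSUED = 5

t=0 i0:mul ; no-port MUL/MEM
t=1 i1:ld ; no-port MEM/MUL
t=2 i2:mul ; RAW r3
t=3 i3,i4:bne/or ; 2-wide
t=4 i5:st ; no-port MEM/MEM
t=5 i6,i7:ld/and ; 2-wide
t=6 i8:beq ; tail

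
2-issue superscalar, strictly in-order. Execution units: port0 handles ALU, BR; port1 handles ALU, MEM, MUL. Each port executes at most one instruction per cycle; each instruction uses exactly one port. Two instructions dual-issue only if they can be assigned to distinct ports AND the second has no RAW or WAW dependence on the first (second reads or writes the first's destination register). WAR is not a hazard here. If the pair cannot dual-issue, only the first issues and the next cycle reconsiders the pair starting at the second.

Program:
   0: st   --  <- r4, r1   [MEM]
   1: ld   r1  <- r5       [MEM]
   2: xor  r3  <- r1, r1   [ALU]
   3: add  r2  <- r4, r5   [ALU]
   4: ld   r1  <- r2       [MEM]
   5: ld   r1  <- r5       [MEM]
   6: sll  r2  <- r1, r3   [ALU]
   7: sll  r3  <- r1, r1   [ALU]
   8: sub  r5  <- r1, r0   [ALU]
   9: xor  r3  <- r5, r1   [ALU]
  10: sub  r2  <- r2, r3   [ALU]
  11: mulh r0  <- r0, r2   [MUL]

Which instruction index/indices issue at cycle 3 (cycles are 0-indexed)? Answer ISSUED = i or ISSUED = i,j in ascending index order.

ISSUED = 4

t=0 i0:st.MEM ; no-port MEM/MEM
t=1 i1:ld.MEM ; RAW r1
t=2 i2,i3:xor.ALU;add.ALU ; pair
t=3 i4:ld.MEM ; no-port MEM/MEM
t=4 i5:ld.MEM ; RAW r1
t=5 i6,i7:sll.ALU;sll.ALU ; pair
t=6 i8:sub.ALU ; RAW r5
t=7 i9:xor.ALU ; RAW r3
t=8 i10:sub.ALU ; RAW r2
t=9 i11:mulh.MUL ; tail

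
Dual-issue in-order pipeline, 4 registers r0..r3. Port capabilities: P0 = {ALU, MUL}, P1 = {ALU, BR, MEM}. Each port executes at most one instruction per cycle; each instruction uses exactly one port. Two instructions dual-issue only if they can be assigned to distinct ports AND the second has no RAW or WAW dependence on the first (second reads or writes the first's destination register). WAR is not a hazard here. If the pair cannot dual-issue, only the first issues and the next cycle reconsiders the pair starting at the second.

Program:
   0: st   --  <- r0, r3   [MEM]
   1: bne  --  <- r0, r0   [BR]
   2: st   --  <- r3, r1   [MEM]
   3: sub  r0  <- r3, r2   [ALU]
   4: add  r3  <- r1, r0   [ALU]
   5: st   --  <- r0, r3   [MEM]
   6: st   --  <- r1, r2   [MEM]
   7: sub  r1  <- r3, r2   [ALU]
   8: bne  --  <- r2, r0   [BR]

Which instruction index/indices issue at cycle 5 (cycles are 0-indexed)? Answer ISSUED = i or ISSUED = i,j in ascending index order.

0. st @i0  | no-port MEM/BR
1. bne @i1  | no-port BR/MEM
2. st sub @i2/i3  | 2-wide
3. add @i4  | RAW r3
4. st @i5  | no-port MEM/MEM
5. st sub @i6/i7  | 2-wide
6. bne @i8  | tail

ISSUED = 6,7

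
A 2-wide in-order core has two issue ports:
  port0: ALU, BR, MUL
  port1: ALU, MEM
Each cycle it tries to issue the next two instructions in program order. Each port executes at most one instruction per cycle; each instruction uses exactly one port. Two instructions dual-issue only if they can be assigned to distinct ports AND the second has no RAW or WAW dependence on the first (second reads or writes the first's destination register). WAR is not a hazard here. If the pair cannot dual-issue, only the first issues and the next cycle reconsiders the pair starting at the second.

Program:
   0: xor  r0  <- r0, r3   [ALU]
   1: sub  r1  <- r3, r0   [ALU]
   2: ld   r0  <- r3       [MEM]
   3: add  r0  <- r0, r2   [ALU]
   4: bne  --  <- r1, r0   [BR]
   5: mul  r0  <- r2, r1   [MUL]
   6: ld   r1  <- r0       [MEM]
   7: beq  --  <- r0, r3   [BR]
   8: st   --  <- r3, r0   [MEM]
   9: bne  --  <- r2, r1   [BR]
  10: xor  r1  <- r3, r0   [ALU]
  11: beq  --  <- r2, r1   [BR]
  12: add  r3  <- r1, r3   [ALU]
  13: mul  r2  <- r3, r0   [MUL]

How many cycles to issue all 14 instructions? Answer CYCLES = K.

c0: i0 xor  RAW r0
c1: i1,i2 sub/ld  dual
c2: i3 add  RAW r0
c3: i4 bne  no-port BR/MUL
c4: i5 mul  RAW r0
c5: i6,i7 ld/beq  dual
c6: i8,i9 st/bne  dual
c7: i10 xor  RAW r1
c8: i11,i12 beq/add  dual
c9: i13 mul  tail

CYCLES = 10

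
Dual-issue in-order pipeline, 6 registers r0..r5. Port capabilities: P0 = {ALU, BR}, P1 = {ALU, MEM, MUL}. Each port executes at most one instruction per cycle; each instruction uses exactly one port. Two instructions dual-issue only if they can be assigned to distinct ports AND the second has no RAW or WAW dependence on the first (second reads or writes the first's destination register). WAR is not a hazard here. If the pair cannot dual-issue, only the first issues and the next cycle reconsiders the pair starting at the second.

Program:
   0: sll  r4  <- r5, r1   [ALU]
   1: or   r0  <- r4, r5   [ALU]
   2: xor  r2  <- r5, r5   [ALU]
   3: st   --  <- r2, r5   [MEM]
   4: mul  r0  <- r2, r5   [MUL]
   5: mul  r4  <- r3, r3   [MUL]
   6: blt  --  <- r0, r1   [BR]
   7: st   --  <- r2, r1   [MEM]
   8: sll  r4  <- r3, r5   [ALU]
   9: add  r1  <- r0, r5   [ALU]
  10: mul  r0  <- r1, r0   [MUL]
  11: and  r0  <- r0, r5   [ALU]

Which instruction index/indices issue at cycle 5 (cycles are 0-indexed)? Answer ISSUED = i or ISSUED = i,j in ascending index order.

#0 head=0: sll i0 RAW r4
#1 head=1: or/xor i1,i2 2-wide
#2 head=3: st i3 no-port MEM/MUL
#3 head=4: mul i4 no-port MUL/MUL
#4 head=5: mul/blt i5,i6 2-wide
#5 head=7: st/sll i7,i8 2-wide
#6 head=9: add i9 RAW r1
#7 head=10: mul i10 RAW+WAW r0
#8 head=11: and i11 tail

ISSUED = 7,8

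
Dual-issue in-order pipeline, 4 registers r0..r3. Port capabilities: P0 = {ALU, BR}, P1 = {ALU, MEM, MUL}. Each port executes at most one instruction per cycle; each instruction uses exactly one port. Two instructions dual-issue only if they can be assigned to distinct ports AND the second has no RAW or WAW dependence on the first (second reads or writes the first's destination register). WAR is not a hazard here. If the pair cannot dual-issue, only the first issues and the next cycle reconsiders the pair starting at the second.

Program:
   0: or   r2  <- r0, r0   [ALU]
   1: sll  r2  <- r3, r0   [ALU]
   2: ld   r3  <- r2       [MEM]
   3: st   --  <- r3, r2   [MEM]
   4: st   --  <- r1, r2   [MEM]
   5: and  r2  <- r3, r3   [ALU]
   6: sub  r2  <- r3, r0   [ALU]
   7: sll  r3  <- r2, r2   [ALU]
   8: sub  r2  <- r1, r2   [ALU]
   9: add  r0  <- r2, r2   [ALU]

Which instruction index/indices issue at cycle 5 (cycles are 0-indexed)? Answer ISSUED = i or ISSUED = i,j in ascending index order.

  cy0 -> i0 (or.ALU) WAW r2
  cy1 -> i1 (sll.ALU) RAW r2
  cy2 -> i2 (ld.MEM) no-port MEM/MEM
  cy3 -> i3 (st.MEM) no-port MEM/MEM
  cy4 -> i4+i5 (st.MEM/and.ALU) pair
  cy5 -> i6 (sub.ALU) RAW r2
  cy6 -> i7+i8 (sll.ALU/sub.ALU) pair
  cy7 -> i9 (add.ALU) tail

ISSUED = 6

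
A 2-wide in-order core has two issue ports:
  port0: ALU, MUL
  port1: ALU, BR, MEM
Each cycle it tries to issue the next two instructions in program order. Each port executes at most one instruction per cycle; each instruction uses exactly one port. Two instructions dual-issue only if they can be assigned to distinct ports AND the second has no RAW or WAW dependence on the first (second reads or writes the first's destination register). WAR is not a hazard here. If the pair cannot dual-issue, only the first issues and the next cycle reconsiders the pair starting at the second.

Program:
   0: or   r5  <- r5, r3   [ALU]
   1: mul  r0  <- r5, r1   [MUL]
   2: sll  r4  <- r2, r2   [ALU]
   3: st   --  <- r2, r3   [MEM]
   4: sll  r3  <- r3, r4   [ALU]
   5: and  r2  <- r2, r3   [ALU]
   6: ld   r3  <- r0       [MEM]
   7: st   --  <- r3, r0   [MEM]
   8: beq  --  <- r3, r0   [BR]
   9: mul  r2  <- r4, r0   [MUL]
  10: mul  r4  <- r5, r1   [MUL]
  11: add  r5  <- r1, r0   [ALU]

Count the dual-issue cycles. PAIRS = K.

[0] i0  or.ALU  -- RAW r5
[1] i1&i2  mul.MUL sll.ALU  -- dual
[2] i3&i4  st.MEM sll.ALU  -- dual
[3] i5&i6  and.ALU ld.MEM  -- dual
[4] i7  st.MEM  -- no-port MEM/BR
[5] i8&i9  beq.BR mul.MUL  -- dual
[6] i10&i11  mul.MUL add.ALU  -- dual

PAIRS = 5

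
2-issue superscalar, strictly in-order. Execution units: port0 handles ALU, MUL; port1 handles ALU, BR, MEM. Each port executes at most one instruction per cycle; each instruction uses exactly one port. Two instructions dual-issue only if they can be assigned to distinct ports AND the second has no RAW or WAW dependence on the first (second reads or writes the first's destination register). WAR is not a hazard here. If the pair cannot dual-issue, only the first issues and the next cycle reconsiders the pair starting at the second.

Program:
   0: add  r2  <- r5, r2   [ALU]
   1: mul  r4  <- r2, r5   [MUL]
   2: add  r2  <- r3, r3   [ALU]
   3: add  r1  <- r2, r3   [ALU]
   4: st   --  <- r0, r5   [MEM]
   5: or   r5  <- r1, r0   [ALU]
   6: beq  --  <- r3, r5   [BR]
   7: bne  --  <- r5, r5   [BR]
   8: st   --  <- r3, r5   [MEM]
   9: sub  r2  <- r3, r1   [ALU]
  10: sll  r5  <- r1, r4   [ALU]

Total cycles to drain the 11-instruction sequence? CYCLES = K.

[0] i0  add.ALU  -- RAW r2
[1] i1+i2  mul.MUL;add.ALU  -- dual
[2] i3+i4  add.ALU;st.MEM  -- dual
[3] i5  or.ALU  -- RAW r5
[4] i6  beq.BR  -- no-port BR/BR
[5] i7  bne.BR  -- no-port BR/MEM
[6] i8+i9  st.MEM;sub.ALU  -- dual
[7] i10  sll.ALU  -- tail

CYCLES = 8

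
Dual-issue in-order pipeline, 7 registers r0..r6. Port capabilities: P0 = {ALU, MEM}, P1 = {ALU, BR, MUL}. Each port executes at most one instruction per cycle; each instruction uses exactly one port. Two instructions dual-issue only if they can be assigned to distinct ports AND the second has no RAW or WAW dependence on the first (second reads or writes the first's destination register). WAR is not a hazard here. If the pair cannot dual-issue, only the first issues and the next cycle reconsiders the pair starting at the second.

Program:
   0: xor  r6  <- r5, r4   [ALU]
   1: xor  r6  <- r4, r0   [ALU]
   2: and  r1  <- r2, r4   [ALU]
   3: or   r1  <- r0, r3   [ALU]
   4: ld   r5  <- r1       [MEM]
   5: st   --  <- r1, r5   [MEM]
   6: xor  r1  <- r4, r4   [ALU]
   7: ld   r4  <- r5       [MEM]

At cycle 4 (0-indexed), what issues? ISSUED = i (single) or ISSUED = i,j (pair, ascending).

t=0 i0:xor ; WAW r6
t=1 i1/i2:xor/and ; dual
t=2 i3:or ; RAW r1
t=3 i4:ld ; no-port MEM/MEM
t=4 i5/i6:st/xor ; dual
t=5 i7:ld ; tail

ISSUED = 5,6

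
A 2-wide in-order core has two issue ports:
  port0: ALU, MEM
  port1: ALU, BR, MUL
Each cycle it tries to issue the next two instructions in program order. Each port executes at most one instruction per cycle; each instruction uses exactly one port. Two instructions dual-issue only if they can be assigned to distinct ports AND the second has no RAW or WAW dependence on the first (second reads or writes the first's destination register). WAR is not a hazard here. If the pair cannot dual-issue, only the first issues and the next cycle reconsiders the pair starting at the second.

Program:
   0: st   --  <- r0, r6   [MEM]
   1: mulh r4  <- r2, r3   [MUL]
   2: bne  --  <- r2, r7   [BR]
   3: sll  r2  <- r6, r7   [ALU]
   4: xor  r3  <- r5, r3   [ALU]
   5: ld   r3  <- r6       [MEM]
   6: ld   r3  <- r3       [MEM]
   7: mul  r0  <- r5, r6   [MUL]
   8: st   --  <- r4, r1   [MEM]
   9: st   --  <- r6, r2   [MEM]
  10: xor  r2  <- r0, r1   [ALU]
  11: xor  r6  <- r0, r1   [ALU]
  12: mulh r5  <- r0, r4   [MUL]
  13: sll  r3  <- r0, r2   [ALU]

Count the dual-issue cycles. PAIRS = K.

PAIRS = 5

t=0 i0,i1:st/mulh ; 2-wide
t=1 i2,i3:bne/sll ; 2-wide
t=2 i4:xor ; WAW r3
t=3 i5:ld ; no-port MEM/MEM
t=4 i6,i7:ld/mul ; 2-wide
t=5 i8:st ; no-port MEM/MEM
t=6 i9,i10:st/xor ; 2-wide
t=7 i11,i12:xor/mulh ; 2-wide
t=8 i13:sll ; tail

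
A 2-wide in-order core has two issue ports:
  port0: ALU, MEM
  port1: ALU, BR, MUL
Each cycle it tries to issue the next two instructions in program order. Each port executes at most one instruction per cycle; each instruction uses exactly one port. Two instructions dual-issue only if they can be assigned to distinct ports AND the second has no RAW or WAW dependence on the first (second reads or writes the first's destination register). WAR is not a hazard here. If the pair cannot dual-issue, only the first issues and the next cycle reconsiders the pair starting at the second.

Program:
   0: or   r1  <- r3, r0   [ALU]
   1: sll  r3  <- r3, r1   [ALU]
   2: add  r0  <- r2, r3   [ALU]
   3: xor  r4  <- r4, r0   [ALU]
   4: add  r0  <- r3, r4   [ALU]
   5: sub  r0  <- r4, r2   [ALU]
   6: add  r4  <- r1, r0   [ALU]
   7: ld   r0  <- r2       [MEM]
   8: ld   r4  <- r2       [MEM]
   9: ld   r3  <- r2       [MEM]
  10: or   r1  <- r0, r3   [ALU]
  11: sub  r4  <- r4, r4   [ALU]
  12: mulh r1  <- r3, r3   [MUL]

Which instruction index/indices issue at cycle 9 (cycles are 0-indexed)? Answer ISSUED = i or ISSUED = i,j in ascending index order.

ISSUED = 10,11

t=0 i0:or.ALU ; RAW r1
t=1 i1:sll.ALU ; RAW r3
t=2 i2:add.ALU ; RAW r0
t=3 i3:xor.ALU ; RAW r4
t=4 i4:add.ALU ; WAW r0
t=5 i5:sub.ALU ; RAW r0
t=6 i6,i7:add.ALU ld.MEM ; dual
t=7 i8:ld.MEM ; no-port MEM/MEM
t=8 i9:ld.MEM ; RAW r3
t=9 i10,i11:or.ALU sub.ALU ; dual
t=10 i12:mulh.MUL ; tail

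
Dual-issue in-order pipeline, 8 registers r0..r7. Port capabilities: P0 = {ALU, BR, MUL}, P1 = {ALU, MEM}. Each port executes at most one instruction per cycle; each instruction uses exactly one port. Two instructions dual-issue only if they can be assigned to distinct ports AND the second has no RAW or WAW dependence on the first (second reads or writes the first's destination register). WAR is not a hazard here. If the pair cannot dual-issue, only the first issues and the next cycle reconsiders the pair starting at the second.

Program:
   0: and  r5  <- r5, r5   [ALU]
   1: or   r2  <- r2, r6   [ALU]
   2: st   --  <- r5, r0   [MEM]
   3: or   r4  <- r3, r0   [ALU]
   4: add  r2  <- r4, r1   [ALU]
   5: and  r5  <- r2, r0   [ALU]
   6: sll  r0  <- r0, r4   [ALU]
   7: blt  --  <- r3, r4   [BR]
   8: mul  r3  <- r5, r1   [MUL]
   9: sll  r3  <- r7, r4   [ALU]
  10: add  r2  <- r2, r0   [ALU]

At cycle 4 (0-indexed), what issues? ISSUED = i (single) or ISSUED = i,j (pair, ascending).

ISSUED = 7

t=0 i0,i1:and or ; pair
t=1 i2,i3:st or ; pair
t=2 i4:add ; RAW r2
t=3 i5,i6:and sll ; pair
t=4 i7:blt ; no-port BR/MUL
t=5 i8:mul ; WAW r3
t=6 i9,i10:sll add ; pair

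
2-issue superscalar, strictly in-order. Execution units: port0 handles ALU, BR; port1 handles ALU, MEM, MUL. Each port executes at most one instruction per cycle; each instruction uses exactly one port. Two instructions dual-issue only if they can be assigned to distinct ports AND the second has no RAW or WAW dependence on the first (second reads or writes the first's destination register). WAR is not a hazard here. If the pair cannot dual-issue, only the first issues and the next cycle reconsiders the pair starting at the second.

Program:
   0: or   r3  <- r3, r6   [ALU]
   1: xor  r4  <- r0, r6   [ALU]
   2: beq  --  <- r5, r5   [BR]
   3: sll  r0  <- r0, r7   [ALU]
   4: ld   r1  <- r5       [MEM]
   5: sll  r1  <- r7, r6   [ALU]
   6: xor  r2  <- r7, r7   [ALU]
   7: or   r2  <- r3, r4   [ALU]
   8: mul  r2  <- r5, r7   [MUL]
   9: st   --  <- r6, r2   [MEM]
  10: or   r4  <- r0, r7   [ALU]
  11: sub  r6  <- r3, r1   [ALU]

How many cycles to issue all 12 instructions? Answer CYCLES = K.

CYCLES = 8

t=0 i0/i1:or+xor ; 2-wide
t=1 i2/i3:beq+sll ; 2-wide
t=2 i4:ld ; WAW r1
t=3 i5/i6:sll+xor ; 2-wide
t=4 i7:or ; WAW r2
t=5 i8:mul ; no-port MUL/MEM
t=6 i9/i10:st+or ; 2-wide
t=7 i11:sub ; tail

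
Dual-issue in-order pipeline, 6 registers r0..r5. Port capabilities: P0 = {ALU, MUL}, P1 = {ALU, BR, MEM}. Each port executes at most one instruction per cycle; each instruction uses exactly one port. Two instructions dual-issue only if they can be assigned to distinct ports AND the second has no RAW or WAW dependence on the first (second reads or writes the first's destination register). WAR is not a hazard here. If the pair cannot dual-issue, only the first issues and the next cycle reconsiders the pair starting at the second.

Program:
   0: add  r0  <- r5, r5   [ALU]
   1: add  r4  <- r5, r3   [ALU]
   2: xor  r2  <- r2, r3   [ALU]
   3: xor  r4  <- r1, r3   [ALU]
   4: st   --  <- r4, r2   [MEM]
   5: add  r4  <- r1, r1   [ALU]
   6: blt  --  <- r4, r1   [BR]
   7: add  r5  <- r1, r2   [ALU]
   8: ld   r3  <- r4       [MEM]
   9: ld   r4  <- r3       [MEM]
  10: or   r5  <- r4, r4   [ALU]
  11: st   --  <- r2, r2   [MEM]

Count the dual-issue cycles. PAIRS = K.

PAIRS = 5

0. add add @i0/i1  | 2-wide
1. xor xor @i2/i3  | 2-wide
2. st add @i4/i5  | 2-wide
3. blt add @i6/i7  | 2-wide
4. ld @i8  | no-port MEM/MEM
5. ld @i9  | RAW r4
6. or st @i10/i11  | 2-wide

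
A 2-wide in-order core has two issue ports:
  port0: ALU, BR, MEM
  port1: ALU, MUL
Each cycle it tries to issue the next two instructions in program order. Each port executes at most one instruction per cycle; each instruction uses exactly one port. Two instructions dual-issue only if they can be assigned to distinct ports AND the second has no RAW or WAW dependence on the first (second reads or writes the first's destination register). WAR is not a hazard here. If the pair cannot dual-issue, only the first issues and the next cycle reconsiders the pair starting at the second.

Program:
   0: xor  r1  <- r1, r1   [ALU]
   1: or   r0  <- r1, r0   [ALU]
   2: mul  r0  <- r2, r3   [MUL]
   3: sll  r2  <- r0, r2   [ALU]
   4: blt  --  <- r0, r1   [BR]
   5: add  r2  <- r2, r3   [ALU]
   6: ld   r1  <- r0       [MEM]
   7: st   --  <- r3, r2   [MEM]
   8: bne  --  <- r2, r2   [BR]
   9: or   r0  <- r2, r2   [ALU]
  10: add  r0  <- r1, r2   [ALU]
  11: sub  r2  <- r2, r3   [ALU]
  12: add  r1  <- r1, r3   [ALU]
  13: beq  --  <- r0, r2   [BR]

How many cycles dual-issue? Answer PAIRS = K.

PAIRS = 5

c0: i0 xor.ALU  RAW r1
c1: i1 or.ALU  WAW r0
c2: i2 mul.MUL  RAW r0
c3: i3,i4 sll.ALU blt.BR  dual
c4: i5,i6 add.ALU ld.MEM  dual
c5: i7 st.MEM  no-port MEM/BR
c6: i8,i9 bne.BR or.ALU  dual
c7: i10,i11 add.ALU sub.ALU  dual
c8: i12,i13 add.ALU beq.BR  dual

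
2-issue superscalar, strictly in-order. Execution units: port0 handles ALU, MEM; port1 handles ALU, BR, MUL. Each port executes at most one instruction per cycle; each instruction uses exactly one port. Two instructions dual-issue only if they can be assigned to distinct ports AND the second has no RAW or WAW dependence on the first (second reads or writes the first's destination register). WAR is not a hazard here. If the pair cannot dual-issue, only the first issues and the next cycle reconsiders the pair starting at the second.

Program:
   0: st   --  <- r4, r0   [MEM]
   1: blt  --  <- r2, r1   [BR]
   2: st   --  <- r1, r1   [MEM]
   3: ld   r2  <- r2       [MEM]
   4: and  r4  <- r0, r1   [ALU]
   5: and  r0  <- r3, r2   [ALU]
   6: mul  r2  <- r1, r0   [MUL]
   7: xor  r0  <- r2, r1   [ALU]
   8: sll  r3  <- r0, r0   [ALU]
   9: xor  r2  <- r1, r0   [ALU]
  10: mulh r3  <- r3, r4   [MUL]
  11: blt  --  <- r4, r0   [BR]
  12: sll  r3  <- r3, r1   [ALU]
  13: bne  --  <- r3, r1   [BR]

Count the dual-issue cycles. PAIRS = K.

  cy0 -> i0,i1 (st blt) dual
  cy1 -> i2 (st) no-port MEM/MEM
  cy2 -> i3,i4 (ld and) dual
  cy3 -> i5 (and) RAW r0
  cy4 -> i6 (mul) RAW r2
  cy5 -> i7 (xor) RAW r0
  cy6 -> i8,i9 (sll xor) dual
  cy7 -> i10 (mulh) no-port MUL/BR
  cy8 -> i11,i12 (blt sll) dual
  cy9 -> i13 (bne) tail

PAIRS = 4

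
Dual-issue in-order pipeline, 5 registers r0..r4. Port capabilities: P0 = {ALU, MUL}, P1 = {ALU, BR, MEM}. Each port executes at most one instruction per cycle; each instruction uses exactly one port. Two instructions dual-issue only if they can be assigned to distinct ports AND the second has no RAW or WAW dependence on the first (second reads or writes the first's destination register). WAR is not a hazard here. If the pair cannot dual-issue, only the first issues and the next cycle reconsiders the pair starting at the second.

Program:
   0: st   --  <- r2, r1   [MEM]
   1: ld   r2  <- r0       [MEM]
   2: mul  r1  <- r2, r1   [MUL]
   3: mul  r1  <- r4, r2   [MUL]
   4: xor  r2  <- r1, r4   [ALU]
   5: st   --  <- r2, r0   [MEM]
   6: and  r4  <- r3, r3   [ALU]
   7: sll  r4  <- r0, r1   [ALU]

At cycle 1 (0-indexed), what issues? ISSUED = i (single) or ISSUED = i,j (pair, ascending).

ISSUED = 1

c0: i0 st.MEM  no-port MEM/MEM
c1: i1 ld.MEM  RAW r2
c2: i2 mul.MUL  no-port MUL/MUL
c3: i3 mul.MUL  RAW r1
c4: i4 xor.ALU  RAW r2
c5: i5,i6 st.MEM;and.ALU  dual
c6: i7 sll.ALU  tail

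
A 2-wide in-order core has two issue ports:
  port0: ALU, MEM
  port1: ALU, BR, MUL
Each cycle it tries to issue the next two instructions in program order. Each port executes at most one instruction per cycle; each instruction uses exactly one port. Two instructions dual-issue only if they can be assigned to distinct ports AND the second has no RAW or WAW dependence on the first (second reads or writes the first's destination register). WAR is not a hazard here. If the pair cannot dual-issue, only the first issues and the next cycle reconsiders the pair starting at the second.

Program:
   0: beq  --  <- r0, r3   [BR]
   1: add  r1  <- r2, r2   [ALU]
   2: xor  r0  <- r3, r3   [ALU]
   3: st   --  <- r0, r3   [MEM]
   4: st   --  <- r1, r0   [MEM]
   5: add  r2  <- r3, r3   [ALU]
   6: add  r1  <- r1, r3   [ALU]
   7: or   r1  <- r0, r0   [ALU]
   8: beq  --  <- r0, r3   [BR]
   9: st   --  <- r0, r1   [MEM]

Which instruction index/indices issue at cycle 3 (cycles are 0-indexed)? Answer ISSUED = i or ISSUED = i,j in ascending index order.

ISSUED = 4,5

t=0 i0/i1:beq.BR;add.ALU ; 2-wide
t=1 i2:xor.ALU ; RAW r0
t=2 i3:st.MEM ; no-port MEM/MEM
t=3 i4/i5:st.MEM;add.ALU ; 2-wide
t=4 i6:add.ALU ; WAW r1
t=5 i7/i8:or.ALU;beq.BR ; 2-wide
t=6 i9:st.MEM ; tail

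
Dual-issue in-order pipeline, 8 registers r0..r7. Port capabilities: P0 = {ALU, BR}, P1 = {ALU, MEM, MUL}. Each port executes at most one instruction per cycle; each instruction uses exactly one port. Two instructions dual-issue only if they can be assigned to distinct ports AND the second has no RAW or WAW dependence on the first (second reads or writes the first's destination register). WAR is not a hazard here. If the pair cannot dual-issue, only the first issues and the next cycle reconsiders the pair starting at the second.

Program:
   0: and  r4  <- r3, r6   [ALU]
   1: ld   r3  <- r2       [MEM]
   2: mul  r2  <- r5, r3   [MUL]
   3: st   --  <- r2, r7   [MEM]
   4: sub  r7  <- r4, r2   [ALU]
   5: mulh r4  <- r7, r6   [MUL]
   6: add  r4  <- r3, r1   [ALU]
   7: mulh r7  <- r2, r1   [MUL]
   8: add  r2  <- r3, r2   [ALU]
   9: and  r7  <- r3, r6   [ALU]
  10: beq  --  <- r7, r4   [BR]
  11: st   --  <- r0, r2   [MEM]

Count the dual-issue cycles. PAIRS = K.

c0: i0,i1 and.ALU;ld.MEM  dual
c1: i2 mul.MUL  no-port MUL/MEM
c2: i3,i4 st.MEM;sub.ALU  dual
c3: i5 mulh.MUL  WAW r4
c4: i6,i7 add.ALU;mulh.MUL  dual
c5: i8,i9 add.ALU;and.ALU  dual
c6: i10,i11 beq.BR;st.MEM  dual

PAIRS = 5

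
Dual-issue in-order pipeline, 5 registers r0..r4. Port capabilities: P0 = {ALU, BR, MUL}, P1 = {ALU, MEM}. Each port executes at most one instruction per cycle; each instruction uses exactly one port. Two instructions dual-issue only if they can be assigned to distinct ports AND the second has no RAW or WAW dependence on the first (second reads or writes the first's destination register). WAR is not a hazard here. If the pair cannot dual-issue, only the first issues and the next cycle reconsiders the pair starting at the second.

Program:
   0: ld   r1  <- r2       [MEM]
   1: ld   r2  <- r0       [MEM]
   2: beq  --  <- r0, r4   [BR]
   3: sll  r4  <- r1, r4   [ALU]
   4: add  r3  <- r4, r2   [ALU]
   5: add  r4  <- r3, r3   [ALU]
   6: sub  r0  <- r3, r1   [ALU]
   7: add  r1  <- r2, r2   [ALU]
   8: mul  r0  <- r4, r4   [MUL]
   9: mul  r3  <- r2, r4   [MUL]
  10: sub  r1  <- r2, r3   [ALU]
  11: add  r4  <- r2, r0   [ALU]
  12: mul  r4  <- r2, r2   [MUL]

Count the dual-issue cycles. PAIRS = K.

PAIRS = 4

0. ld @i0  | no-port MEM/MEM
1. ld beq @i1/i2  | dual
2. sll @i3  | RAW r4
3. add @i4  | RAW r3
4. add sub @i5/i6  | dual
5. add mul @i7/i8  | dual
6. mul @i9  | RAW r3
7. sub add @i10/i11  | dual
8. mul @i12  | tail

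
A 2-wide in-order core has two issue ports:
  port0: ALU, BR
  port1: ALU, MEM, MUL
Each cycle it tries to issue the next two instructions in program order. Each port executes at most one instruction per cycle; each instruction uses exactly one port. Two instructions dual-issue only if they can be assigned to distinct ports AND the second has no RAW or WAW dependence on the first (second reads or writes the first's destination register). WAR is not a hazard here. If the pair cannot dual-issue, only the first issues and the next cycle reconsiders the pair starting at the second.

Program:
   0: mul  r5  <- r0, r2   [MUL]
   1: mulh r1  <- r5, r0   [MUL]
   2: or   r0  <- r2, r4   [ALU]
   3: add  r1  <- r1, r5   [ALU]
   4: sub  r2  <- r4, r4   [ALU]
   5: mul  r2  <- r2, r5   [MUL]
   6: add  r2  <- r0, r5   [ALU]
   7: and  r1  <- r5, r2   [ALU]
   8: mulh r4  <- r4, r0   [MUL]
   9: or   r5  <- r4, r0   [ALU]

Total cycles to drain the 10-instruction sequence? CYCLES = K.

  cy0 -> i0 (mul) no-port MUL/MUL
  cy1 -> i1,i2 (mulh or) pair
  cy2 -> i3,i4 (add sub) pair
  cy3 -> i5 (mul) WAW r2
  cy4 -> i6 (add) RAW r2
  cy5 -> i7,i8 (and mulh) pair
  cy6 -> i9 (or) tail

CYCLES = 7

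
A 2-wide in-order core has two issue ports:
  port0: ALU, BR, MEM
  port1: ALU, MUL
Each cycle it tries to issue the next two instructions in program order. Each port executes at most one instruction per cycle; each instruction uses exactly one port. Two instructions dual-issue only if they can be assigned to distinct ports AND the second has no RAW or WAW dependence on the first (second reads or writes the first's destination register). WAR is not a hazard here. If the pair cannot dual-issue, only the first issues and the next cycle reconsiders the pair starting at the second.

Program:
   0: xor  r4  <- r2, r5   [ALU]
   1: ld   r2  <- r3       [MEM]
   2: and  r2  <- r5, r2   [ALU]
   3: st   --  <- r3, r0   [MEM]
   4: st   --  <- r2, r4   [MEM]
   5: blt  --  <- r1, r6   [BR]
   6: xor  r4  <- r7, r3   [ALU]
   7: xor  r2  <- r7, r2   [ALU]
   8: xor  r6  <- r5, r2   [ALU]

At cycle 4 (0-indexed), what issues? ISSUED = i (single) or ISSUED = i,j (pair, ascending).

ISSUED = 7

t=0 i0,i1:xor.ALU;ld.MEM ; 2-wide
t=1 i2,i3:and.ALU;st.MEM ; 2-wide
t=2 i4:st.MEM ; no-port MEM/BR
t=3 i5,i6:blt.BR;xor.ALU ; 2-wide
t=4 i7:xor.ALU ; RAW r2
t=5 i8:xor.ALU ; tail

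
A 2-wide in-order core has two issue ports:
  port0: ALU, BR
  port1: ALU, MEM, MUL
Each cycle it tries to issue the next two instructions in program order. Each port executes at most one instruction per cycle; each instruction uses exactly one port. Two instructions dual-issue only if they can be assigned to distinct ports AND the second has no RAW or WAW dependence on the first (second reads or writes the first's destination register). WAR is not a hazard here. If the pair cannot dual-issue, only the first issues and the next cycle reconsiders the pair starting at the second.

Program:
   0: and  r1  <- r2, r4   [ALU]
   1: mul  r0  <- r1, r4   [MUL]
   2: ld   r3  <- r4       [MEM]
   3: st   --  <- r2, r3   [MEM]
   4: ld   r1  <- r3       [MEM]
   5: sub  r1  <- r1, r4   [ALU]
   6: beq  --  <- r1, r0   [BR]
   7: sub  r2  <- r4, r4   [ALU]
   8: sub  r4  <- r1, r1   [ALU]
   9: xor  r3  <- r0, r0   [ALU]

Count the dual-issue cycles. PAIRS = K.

PAIRS = 2

[0] i0  and.ALU  -- RAW r1
[1] i1  mul.MUL  -- no-port MUL/MEM
[2] i2  ld.MEM  -- no-port MEM/MEM
[3] i3  st.MEM  -- no-port MEM/MEM
[4] i4  ld.MEM  -- RAW+WAW r1
[5] i5  sub.ALU  -- RAW r1
[6] i6,i7  beq.BR/sub.ALU  -- 2-wide
[7] i8,i9  sub.ALU/xor.ALU  -- 2-wide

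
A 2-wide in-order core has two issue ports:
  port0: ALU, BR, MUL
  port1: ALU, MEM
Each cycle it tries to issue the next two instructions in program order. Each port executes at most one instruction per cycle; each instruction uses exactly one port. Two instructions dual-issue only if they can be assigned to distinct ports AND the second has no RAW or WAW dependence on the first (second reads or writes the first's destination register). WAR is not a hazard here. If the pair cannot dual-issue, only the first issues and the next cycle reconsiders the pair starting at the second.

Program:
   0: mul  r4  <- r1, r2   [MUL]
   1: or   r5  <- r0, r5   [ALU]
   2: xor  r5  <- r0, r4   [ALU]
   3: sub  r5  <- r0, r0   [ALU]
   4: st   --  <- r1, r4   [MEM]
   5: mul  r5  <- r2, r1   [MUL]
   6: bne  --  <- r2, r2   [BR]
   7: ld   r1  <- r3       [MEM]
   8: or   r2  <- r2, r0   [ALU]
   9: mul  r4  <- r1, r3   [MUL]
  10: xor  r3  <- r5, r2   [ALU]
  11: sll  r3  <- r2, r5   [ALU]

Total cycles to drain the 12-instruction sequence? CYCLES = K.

CYCLES = 8

t=0 i0&i1:mul.MUL or.ALU ; 2-wide
t=1 i2:xor.ALU ; WAW r5
t=2 i3&i4:sub.ALU st.MEM ; 2-wide
t=3 i5:mul.MUL ; no-port MUL/BR
t=4 i6&i7:bne.BR ld.MEM ; 2-wide
t=5 i8&i9:or.ALU mul.MUL ; 2-wide
t=6 i10:xor.ALU ; WAW r3
t=7 i11:sll.ALU ; tail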